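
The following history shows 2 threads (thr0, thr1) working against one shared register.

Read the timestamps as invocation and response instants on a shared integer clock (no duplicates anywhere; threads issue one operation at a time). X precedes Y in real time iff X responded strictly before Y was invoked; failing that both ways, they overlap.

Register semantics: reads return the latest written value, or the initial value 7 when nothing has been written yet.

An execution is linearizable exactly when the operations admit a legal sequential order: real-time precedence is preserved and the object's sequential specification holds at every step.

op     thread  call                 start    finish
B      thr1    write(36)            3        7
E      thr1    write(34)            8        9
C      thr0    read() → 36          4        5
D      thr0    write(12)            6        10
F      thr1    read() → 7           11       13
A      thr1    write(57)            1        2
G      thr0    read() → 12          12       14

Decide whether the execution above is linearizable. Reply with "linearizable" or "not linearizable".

already the first 13 events (up to F's response at time 13) admit no linearization; the first 12 still do
6 completed operations, 5 real-time-consistent orders — every register replay fails
including or dropping the 1 pending operation (G) in any combination fails
e.g. A, B, C, D, E, F (pending dropped): illegal at step 6, since F read() → 7 cannot apply there
e.g. A, B, C, E, D, F (pending dropped): illegal at step 6, since F read() → 7 cannot apply there

not linearizable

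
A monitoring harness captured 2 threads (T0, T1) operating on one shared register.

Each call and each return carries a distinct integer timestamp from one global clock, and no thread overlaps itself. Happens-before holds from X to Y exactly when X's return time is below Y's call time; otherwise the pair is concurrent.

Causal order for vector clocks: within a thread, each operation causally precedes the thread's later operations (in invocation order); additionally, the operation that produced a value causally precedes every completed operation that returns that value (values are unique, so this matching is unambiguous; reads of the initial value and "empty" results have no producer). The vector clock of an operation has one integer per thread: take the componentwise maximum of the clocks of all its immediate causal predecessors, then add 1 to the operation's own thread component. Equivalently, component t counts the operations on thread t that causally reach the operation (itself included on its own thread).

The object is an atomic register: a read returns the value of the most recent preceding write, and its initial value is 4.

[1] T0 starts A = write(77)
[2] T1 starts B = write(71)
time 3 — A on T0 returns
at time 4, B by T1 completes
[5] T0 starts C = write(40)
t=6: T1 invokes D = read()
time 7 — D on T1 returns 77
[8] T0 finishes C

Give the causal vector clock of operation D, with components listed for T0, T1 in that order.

root op B, invoked 2: fresh clock plus T1's own tick → (0, 1)
root op A, invoked 1: fresh clock plus T0's own tick → (1, 0)
merge at C (invoked 5): VC(A)=(1, 0), own-thread bump on T0 → (2, 0)
merge at D (invoked 6): VC(A)=(1, 0), VC(B)=(0, 1), own-thread bump on T1 → (1, 2)
target: VC(D) = (1, 2)

(1, 2)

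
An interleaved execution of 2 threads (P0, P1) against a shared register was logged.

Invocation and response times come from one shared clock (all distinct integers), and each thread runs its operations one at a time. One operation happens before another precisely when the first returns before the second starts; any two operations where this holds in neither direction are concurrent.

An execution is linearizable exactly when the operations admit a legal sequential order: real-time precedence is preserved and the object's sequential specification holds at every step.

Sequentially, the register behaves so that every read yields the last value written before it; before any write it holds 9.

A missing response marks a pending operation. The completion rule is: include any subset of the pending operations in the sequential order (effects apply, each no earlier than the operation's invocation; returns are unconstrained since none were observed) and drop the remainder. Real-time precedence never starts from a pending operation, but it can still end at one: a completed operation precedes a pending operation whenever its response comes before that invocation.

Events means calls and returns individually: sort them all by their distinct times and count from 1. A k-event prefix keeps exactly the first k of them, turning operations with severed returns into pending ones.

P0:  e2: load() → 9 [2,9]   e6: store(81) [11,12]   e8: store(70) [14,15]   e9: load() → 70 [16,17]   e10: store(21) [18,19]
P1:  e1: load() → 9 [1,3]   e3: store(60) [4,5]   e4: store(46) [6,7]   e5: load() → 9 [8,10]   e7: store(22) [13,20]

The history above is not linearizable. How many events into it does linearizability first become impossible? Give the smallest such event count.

10

events 1..9 are linearizable, e.g. via e1, e2, e3, e4:
after step 1 (e1 load() → 9): value 9
after step 2 (e2 load() → 9): value 9
after step 3 (e3 store(60)): value 60
after step 4 (e4 store(46)): value 46
event 10 — e5's response, time 10 — after it, nothing linearizes
take e1, e2, e3, e4, e5: step 5 already fails, because e5 load() → 9 cannot occur there
take e1, e3, e2, e4, e5: step 3 already fails, because e2 load() → 9 cannot occur there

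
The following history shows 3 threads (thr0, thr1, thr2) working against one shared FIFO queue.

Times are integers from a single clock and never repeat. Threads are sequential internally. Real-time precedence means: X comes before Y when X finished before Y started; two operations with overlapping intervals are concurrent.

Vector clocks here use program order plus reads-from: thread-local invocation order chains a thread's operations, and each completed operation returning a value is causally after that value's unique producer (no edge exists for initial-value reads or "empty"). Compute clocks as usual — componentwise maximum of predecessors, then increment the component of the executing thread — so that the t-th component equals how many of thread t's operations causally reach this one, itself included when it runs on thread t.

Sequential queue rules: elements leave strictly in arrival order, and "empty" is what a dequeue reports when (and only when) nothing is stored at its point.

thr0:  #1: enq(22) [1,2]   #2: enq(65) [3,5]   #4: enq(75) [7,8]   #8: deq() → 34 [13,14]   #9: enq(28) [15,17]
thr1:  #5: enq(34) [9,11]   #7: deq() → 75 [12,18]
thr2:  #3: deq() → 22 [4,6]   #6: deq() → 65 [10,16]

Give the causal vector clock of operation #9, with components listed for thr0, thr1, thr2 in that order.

(5, 1, 0)

VC(#5, invoked at 9): no causal predecessors; +1 on thr1 → (0, 1, 0)
VC(#1, invoked at 1): no causal predecessors; +1 on thr0 → (1, 0, 0)
#3, invoked 4, takes VC(#1)=(1, 0, 0) under max, adds 1 for thr2 → (1, 0, 1)
#2, invoked 3, takes VC(#1)=(1, 0, 0) under max, adds 1 for thr0 → (2, 0, 0)
#4, invoked 7, takes VC(#2)=(2, 0, 0) under max, adds 1 for thr0 → (3, 0, 0)
#6, invoked 10, takes VC(#2)=(2, 0, 0), VC(#3)=(1, 0, 1) under max, adds 1 for thr2 → (2, 0, 2)
#7, invoked 12, takes VC(#4)=(3, 0, 0), VC(#5)=(0, 1, 0) under max, adds 1 for thr1 → (3, 2, 0)
#8, invoked 13, takes VC(#4)=(3, 0, 0), VC(#5)=(0, 1, 0) under max, adds 1 for thr0 → (4, 1, 0)
#9, invoked 15, takes VC(#8)=(4, 1, 0) under max, adds 1 for thr0 → (5, 1, 0)
target: VC(#9) = (5, 1, 0)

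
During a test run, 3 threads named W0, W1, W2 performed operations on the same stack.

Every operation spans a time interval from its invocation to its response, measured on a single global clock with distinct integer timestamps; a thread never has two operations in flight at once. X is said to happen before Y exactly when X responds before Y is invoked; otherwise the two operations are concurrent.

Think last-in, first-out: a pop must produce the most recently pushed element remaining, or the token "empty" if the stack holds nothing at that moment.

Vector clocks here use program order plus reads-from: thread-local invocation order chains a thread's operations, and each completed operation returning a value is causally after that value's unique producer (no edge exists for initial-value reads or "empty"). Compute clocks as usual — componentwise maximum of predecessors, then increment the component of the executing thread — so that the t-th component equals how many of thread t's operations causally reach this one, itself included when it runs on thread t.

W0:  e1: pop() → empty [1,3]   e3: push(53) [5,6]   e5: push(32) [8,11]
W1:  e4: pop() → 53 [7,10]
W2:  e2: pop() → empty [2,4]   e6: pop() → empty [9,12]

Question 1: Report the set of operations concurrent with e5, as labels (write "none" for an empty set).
e4, e6

e5 spans [8,11]: anything still running between times 8 and 11 counts as concurrent
e1 [1,3]: before
e2 [2,4]: before
e3 [5,6]: before
e4 [7,10]: concurrent
e6 [9,12]: concurrent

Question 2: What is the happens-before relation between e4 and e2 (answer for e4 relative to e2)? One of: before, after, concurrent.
after

e4 spans [7,10], e2 spans [2,4]
resp(e2)=4 < inv(e4)=7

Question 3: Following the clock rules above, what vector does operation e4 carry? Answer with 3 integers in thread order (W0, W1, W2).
(2, 1, 0)

VC(e2, invoked at 2): no causal predecessors; +1 on W2 → (0, 0, 1)
VC(e1, invoked at 1): no causal predecessors; +1 on W0 → (1, 0, 0)
merge at e6 (invoked 9): VC(e2)=(0, 0, 1), own-thread bump on W2 → (0, 0, 2)
merge at e3 (invoked 5): VC(e1)=(1, 0, 0), own-thread bump on W0 → (2, 0, 0)
merge at e4 (invoked 7): VC(e3)=(2, 0, 0), own-thread bump on W1 → (2, 1, 0)
merge at e5 (invoked 8): VC(e3)=(2, 0, 0), own-thread bump on W0 → (3, 0, 0)
target: VC(e4) = (2, 1, 0)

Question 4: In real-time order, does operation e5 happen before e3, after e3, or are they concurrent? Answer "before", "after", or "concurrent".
after

e5 spans [8,11], e3 spans [5,6]
resp(e3)=6 < inv(e5)=8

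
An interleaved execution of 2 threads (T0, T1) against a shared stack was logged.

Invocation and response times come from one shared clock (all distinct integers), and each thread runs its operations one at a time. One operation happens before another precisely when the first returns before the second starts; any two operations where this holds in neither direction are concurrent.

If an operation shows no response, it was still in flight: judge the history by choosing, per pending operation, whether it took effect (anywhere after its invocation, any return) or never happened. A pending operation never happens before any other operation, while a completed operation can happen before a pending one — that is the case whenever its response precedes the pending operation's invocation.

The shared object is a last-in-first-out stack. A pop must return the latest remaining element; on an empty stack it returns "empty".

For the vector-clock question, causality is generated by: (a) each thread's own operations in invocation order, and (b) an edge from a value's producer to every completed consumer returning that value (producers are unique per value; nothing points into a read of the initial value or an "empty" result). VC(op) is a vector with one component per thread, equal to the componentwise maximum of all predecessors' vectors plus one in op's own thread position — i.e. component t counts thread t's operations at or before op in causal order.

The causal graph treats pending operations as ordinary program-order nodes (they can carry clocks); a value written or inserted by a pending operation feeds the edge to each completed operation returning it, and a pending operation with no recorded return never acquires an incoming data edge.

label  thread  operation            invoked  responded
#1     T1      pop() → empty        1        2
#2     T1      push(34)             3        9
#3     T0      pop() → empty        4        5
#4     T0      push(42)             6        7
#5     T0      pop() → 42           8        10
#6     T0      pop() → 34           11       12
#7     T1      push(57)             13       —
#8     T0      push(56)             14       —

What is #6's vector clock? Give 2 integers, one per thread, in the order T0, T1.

#1 (invocation 1): nothing precedes it; T1's component alone gives (0, 1)
#3 (invocation 4): nothing precedes it; T0's component alone gives (1, 0)
merge at #2 (invoked 3): VC(#1)=(0, 1), own-thread bump on T1 → (0, 2)
merge at #4 (invoked 6): VC(#3)=(1, 0), own-thread bump on T0 → (2, 0)
merge at #7 (invoked 13): VC(#2)=(0, 2), own-thread bump on T1 → (0, 3)
merge at #5 (invoked 8): VC(#4)=(2, 0), own-thread bump on T0 → (3, 0)
merge at #6 (invoked 11): VC(#2)=(0, 2), VC(#5)=(3, 0), own-thread bump on T0 → (4, 2)
merge at #8 (invoked 14): VC(#6)=(4, 2), own-thread bump on T0 → (5, 2)
target: VC(#6) = (4, 2)

(4, 2)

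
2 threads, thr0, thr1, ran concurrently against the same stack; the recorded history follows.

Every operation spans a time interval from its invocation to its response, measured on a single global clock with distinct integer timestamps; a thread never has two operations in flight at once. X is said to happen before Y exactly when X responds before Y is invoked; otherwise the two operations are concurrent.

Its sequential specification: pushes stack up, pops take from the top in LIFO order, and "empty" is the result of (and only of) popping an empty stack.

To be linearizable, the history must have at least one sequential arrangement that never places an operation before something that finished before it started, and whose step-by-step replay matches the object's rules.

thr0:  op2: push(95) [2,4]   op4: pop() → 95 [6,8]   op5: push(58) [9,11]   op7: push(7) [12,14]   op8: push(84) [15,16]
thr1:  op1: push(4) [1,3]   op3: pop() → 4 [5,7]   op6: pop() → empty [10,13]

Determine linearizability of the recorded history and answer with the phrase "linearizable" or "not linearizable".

witness order: op1, op2, op4, op3, op6, op5, op7, op8
1. op1 push(4), leaving stack <4>
2. op2 push(95), leaving stack <4,95>
3. op4 pop() → 95, leaving stack <4>
4. op3 pop() → 4, leaving stack <>
5. op6 pop() → empty, leaving stack <>
6. op5 push(58), leaving stack <58>
7. op7 push(7), leaving stack <58,7>
8. op8 push(84), leaving stack <58,7,84>

linearizable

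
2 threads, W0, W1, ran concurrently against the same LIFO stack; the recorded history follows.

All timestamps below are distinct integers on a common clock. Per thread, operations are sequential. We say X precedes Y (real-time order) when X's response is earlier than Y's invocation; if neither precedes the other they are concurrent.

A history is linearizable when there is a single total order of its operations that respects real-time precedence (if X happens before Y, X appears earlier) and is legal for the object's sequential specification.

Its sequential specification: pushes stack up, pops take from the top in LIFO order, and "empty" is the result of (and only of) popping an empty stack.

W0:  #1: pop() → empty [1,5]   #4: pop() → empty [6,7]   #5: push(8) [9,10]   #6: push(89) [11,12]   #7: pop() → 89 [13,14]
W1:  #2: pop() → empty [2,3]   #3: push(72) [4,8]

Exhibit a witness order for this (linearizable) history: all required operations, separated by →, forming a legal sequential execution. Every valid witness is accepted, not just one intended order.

step 1: #1 pop() → empty — stack <>
step 2: #2 pop() → empty — stack <>
step 3: #4 pop() → empty — stack <>
step 4: #3 push(72) — stack <72>
step 5: #5 push(8) — stack <72,8>
step 6: #6 push(89) — stack <72,8,89>
step 7: #7 pop() → 89 — stack <72,8>

#1 → #2 → #4 → #3 → #5 → #6 → #7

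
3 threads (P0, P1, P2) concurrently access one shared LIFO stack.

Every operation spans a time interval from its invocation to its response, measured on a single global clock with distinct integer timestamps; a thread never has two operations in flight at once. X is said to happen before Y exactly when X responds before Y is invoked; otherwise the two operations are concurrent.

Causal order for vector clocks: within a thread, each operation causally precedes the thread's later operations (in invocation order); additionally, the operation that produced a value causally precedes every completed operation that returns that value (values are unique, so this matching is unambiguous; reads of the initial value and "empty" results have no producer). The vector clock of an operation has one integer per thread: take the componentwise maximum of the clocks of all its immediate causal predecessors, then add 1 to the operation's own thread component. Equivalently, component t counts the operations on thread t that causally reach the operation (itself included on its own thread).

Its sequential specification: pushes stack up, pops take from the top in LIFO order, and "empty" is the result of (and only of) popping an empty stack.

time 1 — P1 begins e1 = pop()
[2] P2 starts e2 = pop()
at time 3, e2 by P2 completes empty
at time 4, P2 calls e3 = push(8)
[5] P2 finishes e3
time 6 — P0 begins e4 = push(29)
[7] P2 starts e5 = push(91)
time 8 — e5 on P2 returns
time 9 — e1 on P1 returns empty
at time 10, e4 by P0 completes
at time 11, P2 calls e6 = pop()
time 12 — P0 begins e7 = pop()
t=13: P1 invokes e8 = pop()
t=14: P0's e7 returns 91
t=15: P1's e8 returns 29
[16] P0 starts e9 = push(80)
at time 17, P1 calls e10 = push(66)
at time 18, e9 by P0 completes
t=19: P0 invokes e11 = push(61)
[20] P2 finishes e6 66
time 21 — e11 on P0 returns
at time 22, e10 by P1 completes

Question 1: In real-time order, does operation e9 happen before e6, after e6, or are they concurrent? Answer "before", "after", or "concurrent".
Answer: concurrent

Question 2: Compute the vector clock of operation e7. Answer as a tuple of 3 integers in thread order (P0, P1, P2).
Answer: (2, 0, 3)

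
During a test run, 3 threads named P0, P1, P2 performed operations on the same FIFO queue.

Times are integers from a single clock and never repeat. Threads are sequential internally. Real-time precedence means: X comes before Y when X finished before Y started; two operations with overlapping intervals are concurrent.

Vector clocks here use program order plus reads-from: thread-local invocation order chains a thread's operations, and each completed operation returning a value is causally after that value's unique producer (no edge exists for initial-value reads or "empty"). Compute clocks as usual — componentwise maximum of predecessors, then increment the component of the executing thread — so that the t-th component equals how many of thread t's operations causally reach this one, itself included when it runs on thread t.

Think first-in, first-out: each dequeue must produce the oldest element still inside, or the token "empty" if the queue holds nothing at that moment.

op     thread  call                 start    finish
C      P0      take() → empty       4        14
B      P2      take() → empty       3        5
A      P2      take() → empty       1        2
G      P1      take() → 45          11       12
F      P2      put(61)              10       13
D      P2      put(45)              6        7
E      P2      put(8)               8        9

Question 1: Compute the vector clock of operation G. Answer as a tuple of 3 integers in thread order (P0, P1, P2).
A, invoked 1, has no incoming edges; only P2's bump applies → (0, 0, 1)
C, invoked 4, has no incoming edges; only P0's bump applies → (1, 0, 0)
from VC(A)=(0, 0, 1), B (invoked 3) maxes components and bumps P2 → (0, 0, 2)
from VC(B)=(0, 0, 2), D (invoked 6) maxes components and bumps P2 → (0, 0, 3)
from VC(D)=(0, 0, 3), E (invoked 8) maxes components and bumps P2 → (0, 0, 4)
from VC(D)=(0, 0, 3), G (invoked 11) maxes components and bumps P1 → (0, 1, 3)
from VC(E)=(0, 0, 4), F (invoked 10) maxes components and bumps P2 → (0, 0, 5)
target: VC(G) = (0, 1, 3)

(0, 1, 3)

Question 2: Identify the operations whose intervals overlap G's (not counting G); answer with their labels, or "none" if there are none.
G spans [11,12]; an op avoiding the whole window 11..12 is ordered, any other is concurrent
A [1,2]: before
B [3,5]: before
C [4,14]: concurrent
D [6,7]: before
E [8,9]: before
F [10,13]: concurrent

C, F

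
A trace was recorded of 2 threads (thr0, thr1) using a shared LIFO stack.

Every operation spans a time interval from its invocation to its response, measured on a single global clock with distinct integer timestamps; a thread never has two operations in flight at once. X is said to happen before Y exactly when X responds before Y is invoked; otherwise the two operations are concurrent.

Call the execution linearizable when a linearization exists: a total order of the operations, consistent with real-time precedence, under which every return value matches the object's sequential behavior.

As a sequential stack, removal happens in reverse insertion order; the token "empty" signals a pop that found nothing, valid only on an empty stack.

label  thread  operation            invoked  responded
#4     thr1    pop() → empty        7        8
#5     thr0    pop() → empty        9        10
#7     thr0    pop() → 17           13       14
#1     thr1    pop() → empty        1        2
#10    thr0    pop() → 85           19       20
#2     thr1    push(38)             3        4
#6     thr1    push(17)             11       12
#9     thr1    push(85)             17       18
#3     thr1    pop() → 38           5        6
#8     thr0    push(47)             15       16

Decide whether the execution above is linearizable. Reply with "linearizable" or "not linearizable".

a witness: #1, #2, #3, #4, #5, #6, #7, #8, #9, #10
step 1: #1 pop() → empty — stack <>
step 2: #2 push(38) — stack <38>
step 3: #3 pop() → 38 — stack <>
step 4: #4 pop() → empty — stack <>
step 5: #5 pop() → empty — stack <>
step 6: #6 push(17) — stack <17>
step 7: #7 pop() → 17 — stack <>
step 8: #8 push(47) — stack <47>
step 9: #9 push(85) — stack <47,85>
step 10: #10 pop() → 85 — stack <47>

linearizable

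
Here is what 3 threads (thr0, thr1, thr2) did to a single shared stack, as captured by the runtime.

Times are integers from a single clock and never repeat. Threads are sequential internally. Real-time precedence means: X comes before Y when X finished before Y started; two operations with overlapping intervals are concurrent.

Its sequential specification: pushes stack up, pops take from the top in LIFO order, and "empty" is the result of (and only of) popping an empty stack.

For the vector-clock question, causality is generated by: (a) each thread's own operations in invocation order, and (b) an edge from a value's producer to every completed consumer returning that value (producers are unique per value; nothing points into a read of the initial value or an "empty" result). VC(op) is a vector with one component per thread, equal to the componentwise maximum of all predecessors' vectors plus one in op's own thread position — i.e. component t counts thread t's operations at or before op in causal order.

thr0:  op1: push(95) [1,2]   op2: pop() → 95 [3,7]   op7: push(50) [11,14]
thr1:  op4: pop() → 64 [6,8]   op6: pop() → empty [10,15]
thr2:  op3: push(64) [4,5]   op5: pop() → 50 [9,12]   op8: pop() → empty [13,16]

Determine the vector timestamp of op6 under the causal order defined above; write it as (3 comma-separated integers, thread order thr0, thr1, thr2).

(0, 2, 1)

VC(op3, invoked at 4): no causal predecessors; +1 on thr2 → (0, 0, 1)
VC(op1, invoked at 1): no causal predecessors; +1 on thr0 → (1, 0, 0)
op4, invoked 6, takes VC(op3)=(0, 0, 1) under max, adds 1 for thr1 → (0, 1, 1)
op2, invoked 3, takes VC(op1)=(1, 0, 0) under max, adds 1 for thr0 → (2, 0, 0)
op6, invoked 10, takes VC(op4)=(0, 1, 1) under max, adds 1 for thr1 → (0, 2, 1)
op7, invoked 11, takes VC(op2)=(2, 0, 0) under max, adds 1 for thr0 → (3, 0, 0)
op5, invoked 9, takes VC(op3)=(0, 0, 1), VC(op7)=(3, 0, 0) under max, adds 1 for thr2 → (3, 0, 2)
op8, invoked 13, takes VC(op5)=(3, 0, 2) under max, adds 1 for thr2 → (3, 0, 3)
target: VC(op6) = (0, 2, 1)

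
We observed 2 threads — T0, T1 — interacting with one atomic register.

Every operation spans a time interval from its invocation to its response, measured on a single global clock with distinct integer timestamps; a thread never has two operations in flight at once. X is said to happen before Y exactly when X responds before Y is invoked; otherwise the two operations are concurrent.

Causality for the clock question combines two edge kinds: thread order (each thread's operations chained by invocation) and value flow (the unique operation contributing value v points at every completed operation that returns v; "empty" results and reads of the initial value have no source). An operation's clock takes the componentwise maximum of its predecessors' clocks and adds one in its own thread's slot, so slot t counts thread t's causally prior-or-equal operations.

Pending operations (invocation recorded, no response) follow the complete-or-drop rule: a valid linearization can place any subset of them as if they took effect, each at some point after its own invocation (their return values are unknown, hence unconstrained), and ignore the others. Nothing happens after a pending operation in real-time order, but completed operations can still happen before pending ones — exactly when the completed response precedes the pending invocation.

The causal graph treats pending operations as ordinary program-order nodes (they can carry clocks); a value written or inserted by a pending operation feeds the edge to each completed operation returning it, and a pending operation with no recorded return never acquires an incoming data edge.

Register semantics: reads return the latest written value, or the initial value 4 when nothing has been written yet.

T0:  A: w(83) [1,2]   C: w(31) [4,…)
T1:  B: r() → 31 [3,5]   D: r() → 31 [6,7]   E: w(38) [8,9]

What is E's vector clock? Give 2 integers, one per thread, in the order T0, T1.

VC(A, invoked at 1): no causal predecessors; +1 on T0 → (1, 0)
merge at C (invoked 4): VC(A)=(1, 0), own-thread bump on T0 → (2, 0)
merge at B (invoked 3): VC(C)=(2, 0), own-thread bump on T1 → (2, 1)
merge at D (invoked 6): VC(B)=(2, 1), VC(C)=(2, 0), own-thread bump on T1 → (2, 2)
merge at E (invoked 8): VC(D)=(2, 2), own-thread bump on T1 → (2, 3)
target: VC(E) = (2, 3)

(2, 3)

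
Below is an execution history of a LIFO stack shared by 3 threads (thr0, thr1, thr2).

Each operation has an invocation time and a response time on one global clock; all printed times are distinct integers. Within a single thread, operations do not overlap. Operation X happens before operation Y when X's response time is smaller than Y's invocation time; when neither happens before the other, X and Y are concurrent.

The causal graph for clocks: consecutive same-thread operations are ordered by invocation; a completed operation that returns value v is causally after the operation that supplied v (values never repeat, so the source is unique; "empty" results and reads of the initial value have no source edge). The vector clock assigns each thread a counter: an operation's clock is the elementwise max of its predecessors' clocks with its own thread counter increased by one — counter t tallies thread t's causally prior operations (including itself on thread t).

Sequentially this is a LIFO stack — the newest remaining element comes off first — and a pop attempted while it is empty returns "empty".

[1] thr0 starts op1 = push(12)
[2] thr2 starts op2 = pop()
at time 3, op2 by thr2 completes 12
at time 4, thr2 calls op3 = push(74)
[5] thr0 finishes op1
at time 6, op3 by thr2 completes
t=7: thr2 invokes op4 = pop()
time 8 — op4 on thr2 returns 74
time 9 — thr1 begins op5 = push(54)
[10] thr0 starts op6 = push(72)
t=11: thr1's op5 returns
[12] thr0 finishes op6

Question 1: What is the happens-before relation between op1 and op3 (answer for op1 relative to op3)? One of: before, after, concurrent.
concurrent

op1 spans [1,5], op3 spans [4,6]
the intervals overlap in both directions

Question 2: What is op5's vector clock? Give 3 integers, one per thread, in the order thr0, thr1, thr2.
(0, 1, 0)

root op op5, invoked 9: fresh clock plus thr1's own tick → (0, 1, 0)
root op op1, invoked 1: fresh clock plus thr0's own tick → (1, 0, 0)
op2 (invocation 2): componentwise max over VC(op1)=(1, 0, 0), +1 at thr2, giving (1, 0, 1)
op6 (invocation 10): componentwise max over VC(op1)=(1, 0, 0), +1 at thr0, giving (2, 0, 0)
op3 (invocation 4): componentwise max over VC(op2)=(1, 0, 1), +1 at thr2, giving (1, 0, 2)
op4 (invocation 7): componentwise max over VC(op3)=(1, 0, 2), +1 at thr2, giving (1, 0, 3)
target: VC(op5) = (0, 1, 0)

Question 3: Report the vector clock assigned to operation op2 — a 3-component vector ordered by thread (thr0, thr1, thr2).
(1, 0, 1)

invoked at 9, op5 has no predecessors; its own thr1 bump gives (0, 1, 0)
invoked at 1, op1 has no predecessors; its own thr0 bump gives (1, 0, 0)
from VC(op1)=(1, 0, 0), op2 (invoked 2) maxes components and bumps thr2 → (1, 0, 1)
from VC(op1)=(1, 0, 0), op6 (invoked 10) maxes components and bumps thr0 → (2, 0, 0)
from VC(op2)=(1, 0, 1), op3 (invoked 4) maxes components and bumps thr2 → (1, 0, 2)
from VC(op3)=(1, 0, 2), op4 (invoked 7) maxes components and bumps thr2 → (1, 0, 3)
target: VC(op2) = (1, 0, 1)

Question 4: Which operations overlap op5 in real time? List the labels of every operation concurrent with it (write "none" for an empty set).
op6

overlap test against op5 [9,11]: concurrent iff the interval meets 9..11
op1 [1,5]: before
op2 [2,3]: before
op3 [4,6]: before
op4 [7,8]: before
op6 [10,12]: concurrent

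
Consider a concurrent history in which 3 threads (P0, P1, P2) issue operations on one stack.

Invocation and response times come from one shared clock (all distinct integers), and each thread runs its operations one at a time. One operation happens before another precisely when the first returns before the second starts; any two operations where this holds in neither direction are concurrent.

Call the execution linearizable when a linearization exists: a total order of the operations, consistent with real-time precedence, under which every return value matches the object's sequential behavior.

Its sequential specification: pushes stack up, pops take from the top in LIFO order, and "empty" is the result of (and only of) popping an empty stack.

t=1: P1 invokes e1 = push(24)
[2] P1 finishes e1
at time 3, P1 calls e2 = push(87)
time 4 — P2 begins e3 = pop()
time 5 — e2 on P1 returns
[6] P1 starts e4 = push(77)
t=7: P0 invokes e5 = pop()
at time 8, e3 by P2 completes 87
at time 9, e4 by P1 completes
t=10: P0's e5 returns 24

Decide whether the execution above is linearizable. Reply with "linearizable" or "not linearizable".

one valid linearization: e1, e2, e3, e5, e4
after step 1 (e1 push(24)): stack <24>
after step 2 (e2 push(87)): stack <24,87>
after step 3 (e3 pop() → 87): stack <24>
after step 4 (e5 pop() → 24): stack <>
after step 5 (e4 push(77)): stack <77>

linearizable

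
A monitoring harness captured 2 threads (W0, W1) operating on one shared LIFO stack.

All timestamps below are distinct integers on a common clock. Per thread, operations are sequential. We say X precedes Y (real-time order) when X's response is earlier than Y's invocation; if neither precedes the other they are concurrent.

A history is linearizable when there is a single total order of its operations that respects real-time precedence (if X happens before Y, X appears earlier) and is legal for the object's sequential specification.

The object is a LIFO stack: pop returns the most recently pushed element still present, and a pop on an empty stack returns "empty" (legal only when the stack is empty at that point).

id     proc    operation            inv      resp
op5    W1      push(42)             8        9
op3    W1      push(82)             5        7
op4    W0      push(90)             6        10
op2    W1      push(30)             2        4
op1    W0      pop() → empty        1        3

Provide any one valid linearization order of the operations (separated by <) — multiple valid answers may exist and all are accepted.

after step 1 (op1 pop() → empty): stack <>
after step 2 (op2 push(30)): stack <30>
after step 3 (op3 push(82)): stack <30,82>
after step 4 (op4 push(90)): stack <30,82,90>
after step 5 (op5 push(42)): stack <30,82,90,42>

op1 < op2 < op3 < op4 < op5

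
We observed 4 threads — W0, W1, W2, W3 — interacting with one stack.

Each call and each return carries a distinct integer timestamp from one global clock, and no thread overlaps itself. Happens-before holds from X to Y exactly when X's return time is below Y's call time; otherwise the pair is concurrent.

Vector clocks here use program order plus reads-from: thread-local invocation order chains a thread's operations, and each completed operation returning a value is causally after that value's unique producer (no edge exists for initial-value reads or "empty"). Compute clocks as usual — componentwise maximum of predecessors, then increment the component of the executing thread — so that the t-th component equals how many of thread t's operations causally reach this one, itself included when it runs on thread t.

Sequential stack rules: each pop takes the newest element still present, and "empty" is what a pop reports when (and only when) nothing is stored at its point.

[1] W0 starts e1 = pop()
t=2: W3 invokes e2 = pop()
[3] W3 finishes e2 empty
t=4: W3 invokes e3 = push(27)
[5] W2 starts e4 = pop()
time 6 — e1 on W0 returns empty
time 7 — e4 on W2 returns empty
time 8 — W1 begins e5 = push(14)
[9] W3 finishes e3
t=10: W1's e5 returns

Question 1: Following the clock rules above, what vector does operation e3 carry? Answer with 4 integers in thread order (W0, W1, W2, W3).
(0, 0, 0, 2)

no predecessors for e2 (invoked 2): W3 increments from zero → (0, 0, 0, 1)
no predecessors for e4 (invoked 5): W2 increments from zero → (0, 0, 1, 0)
no predecessors for e5 (invoked 8): W1 increments from zero → (0, 1, 0, 0)
no predecessors for e1 (invoked 1): W0 increments from zero → (1, 0, 0, 0)
VC(e3, invoked at 4): max of VC(e2)=(0, 0, 0, 1), then +1 on thread W3 → (0, 0, 0, 2)
target: VC(e3) = (0, 0, 0, 2)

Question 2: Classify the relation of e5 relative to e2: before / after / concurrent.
after

e5 spans [8,10], e2 spans [2,3]
resp(e2)=3 < inv(e5)=8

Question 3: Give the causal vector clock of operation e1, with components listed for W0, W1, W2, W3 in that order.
(1, 0, 0, 0)

invoked at 2, e2 has no predecessors; its own W3 bump gives (0, 0, 0, 1)
invoked at 5, e4 has no predecessors; its own W2 bump gives (0, 0, 1, 0)
invoked at 8, e5 has no predecessors; its own W1 bump gives (0, 1, 0, 0)
invoked at 1, e1 has no predecessors; its own W0 bump gives (1, 0, 0, 0)
from VC(e2)=(0, 0, 0, 1), e3 (invoked 4) maxes components and bumps W3 → (0, 0, 0, 2)
target: VC(e1) = (1, 0, 0, 0)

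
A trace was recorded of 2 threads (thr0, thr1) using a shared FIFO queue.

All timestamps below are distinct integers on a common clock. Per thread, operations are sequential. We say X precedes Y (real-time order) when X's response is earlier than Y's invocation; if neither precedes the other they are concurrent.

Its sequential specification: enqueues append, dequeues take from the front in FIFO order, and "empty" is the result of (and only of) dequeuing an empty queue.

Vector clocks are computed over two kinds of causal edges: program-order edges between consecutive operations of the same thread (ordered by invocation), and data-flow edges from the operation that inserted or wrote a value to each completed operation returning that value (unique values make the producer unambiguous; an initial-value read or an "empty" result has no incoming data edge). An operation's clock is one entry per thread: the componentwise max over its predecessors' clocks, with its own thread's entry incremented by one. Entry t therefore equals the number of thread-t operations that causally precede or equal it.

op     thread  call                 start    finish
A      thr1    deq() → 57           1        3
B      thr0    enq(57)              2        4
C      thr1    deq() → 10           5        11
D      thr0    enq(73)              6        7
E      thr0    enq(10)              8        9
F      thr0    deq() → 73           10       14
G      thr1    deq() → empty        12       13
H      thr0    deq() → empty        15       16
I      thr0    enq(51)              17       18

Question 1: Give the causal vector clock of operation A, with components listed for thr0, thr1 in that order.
(1, 1)

invoked at 2, B has no predecessors; its own thr0 bump gives (1, 0)
invoked at 1, A merges VC(B)=(1, 0) and bumps thr1's slot → (1, 1)
invoked at 6, D merges VC(B)=(1, 0) and bumps thr0's slot → (2, 0)
invoked at 8, E merges VC(D)=(2, 0) and bumps thr0's slot → (3, 0)
invoked at 10, F merges VC(D)=(2, 0), VC(E)=(3, 0) and bumps thr0's slot → (4, 0)
invoked at 5, C merges VC(A)=(1, 1), VC(E)=(3, 0) and bumps thr1's slot → (3, 2)
invoked at 15, H merges VC(F)=(4, 0) and bumps thr0's slot → (5, 0)
invoked at 12, G merges VC(C)=(3, 2) and bumps thr1's slot → (3, 3)
invoked at 17, I merges VC(H)=(5, 0) and bumps thr0's slot → (6, 0)
target: VC(A) = (1, 1)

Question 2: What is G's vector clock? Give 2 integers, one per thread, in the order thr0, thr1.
(3, 3)

no predecessors for B (invoked 2): thr0 increments from zero → (1, 0)
VC(A, invoked at 1): max of VC(B)=(1, 0), then +1 on thread thr1 → (1, 1)
VC(D, invoked at 6): max of VC(B)=(1, 0), then +1 on thread thr0 → (2, 0)
VC(E, invoked at 8): max of VC(D)=(2, 0), then +1 on thread thr0 → (3, 0)
VC(F, invoked at 10): max of VC(D)=(2, 0), VC(E)=(3, 0), then +1 on thread thr0 → (4, 0)
VC(C, invoked at 5): max of VC(A)=(1, 1), VC(E)=(3, 0), then +1 on thread thr1 → (3, 2)
VC(H, invoked at 15): max of VC(F)=(4, 0), then +1 on thread thr0 → (5, 0)
VC(G, invoked at 12): max of VC(C)=(3, 2), then +1 on thread thr1 → (3, 3)
VC(I, invoked at 17): max of VC(H)=(5, 0), then +1 on thread thr0 → (6, 0)
target: VC(G) = (3, 3)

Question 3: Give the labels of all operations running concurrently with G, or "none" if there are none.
F

concurrent with G ([12,13]): every op whose interval crosses 12..13
A [1,3]: before
B [2,4]: before
C [5,11]: before
D [6,7]: before
E [8,9]: before
F [10,14]: concurrent
H [15,16]: after
I [17,18]: after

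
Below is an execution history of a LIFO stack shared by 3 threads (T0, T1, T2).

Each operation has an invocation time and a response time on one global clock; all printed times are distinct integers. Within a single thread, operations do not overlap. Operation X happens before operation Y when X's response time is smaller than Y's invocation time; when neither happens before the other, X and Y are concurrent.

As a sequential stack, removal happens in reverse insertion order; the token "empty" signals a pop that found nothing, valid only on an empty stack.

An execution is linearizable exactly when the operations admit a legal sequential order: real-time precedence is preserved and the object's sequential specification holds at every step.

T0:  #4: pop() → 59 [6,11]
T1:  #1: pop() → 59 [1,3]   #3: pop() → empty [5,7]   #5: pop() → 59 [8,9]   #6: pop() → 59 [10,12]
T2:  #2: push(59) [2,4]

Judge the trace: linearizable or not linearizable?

the violation lands at event 9, #5's response at time 9: events 1..8 linearize, events 1..9 do not
no legal order exists: 2 real-time-consistent candidates over 4 completed LIFO stack operations, all rejected
include/drop combinations of the 1 pending operation (#4) were all tried; none helps
for example #1, #2, #3, #5 (pending dropped) fails at step 1: #1 pop() → 59 is not legal there
for example #2, #1, #3, #5 (pending dropped) fails at step 4: #5 pop() → 59 is not legal there

not linearizable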